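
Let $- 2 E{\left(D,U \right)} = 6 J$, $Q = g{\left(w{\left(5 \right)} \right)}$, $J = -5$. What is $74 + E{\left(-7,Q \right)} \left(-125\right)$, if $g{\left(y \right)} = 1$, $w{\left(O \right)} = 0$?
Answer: $-1801$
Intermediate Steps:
$Q = 1$
$E{\left(D,U \right)} = 15$ ($E{\left(D,U \right)} = - \frac{6 \left(-5\right)}{2} = \left(- \frac{1}{2}\right) \left(-30\right) = 15$)
$74 + E{\left(-7,Q \right)} \left(-125\right) = 74 + 15 \left(-125\right) = 74 - 1875 = -1801$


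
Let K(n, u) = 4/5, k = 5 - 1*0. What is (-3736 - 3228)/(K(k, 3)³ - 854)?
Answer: 435250/53343 ≈ 8.1595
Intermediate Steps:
k = 5 (k = 5 + 0 = 5)
K(n, u) = ⅘ (K(n, u) = 4*(⅕) = ⅘)
(-3736 - 3228)/(K(k, 3)³ - 854) = (-3736 - 3228)/((⅘)³ - 854) = -6964/(64/125 - 854) = -6964/(-106686/125) = -6964*(-125/106686) = 435250/53343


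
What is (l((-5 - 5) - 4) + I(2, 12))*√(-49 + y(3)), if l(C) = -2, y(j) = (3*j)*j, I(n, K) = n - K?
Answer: -12*I*√22 ≈ -56.285*I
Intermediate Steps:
y(j) = 3*j²
(l((-5 - 5) - 4) + I(2, 12))*√(-49 + y(3)) = (-2 + (2 - 1*12))*√(-49 + 3*3²) = (-2 + (2 - 12))*√(-49 + 3*9) = (-2 - 10)*√(-49 + 27) = -12*I*√22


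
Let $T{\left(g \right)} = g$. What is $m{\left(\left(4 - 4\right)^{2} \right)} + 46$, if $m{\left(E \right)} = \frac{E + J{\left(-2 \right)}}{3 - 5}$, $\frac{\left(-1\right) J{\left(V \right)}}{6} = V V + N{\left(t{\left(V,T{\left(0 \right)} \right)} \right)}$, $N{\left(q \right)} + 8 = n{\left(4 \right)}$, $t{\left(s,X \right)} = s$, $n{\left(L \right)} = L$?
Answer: $46$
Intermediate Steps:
$N{\left(q \right)} = -4$ ($N{\left(q \right)} = -8 + 4 = -4$)
$J{\left(V \right)} = 24 - 6 V^{2}$ ($J{\left(V \right)} = - 6 \left(V V - 4\right) = - 6 \left(V^{2} - 4\right) = - 6 \left(-4 + V^{2}\right) = 24 - 6 V^{2}$)
$m{\left(E \right)} = - \frac{E}{2}$ ($m{\left(E \right)} = \frac{E + \left(24 - 6 \left(-2\right)^{2}\right)}{3 - 5} = \frac{E + \left(24 - 24\right)}{-2} = \left(E + \left(24 - 24\right)\right) \left(- \frac{1}{2}\right) = \left(E + 0\right) \left(- \frac{1}{2}\right) = E \left(- \frac{1}{2}\right) = - \frac{E}{2}$)
$m{\left(\left(4 - 4\right)^{2} \right)} + 46 = - \frac{\left(4 - 4\right)^{2}}{2} + 46 = - \frac{0^{2}}{2} + 46 = \left(- \frac{1}{2}\right) 0 + 46 = 0 + 46 = 46$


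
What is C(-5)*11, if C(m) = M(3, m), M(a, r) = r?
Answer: -55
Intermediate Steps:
C(m) = m
C(-5)*11 = -5*11 = -55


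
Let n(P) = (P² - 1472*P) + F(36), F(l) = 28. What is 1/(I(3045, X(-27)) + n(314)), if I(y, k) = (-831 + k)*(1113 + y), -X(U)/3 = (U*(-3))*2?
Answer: -1/5839670 ≈ -1.7124e-7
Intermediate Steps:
X(U) = 18*U (X(U) = -3*U*(-3)*2 = -3*(-3*U)*2 = -(-18)*U = 18*U)
n(P) = 28 + P² - 1472*P (n(P) = (P² - 1472*P) + 28 = 28 + P² - 1472*P)
1/(I(3045, X(-27)) + n(314)) = 1/((-924903 - 831*3045 + 1113*(18*(-27)) + (18*(-27))*3045) + (28 + 314² - 1472*314)) = 1/((-924903 - 2530395 + 1113*(-486) - 486*3045) + (28 + 98596 - 462208)) = 1/((-924903 - 2530395 - 540918 - 1479870) - 363584) = 1/(-5476086 - 363584) = 1/(-5839670) = -1/5839670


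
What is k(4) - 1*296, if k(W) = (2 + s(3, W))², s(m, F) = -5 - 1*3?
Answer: -260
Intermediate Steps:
s(m, F) = -8 (s(m, F) = -5 - 3 = -8)
k(W) = 36 (k(W) = (2 - 8)² = (-6)² = 36)
k(4) - 1*296 = 36 - 1*296 = 36 - 296 = -260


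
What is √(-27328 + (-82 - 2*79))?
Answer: 4*I*√1723 ≈ 166.04*I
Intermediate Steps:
√(-27328 + (-82 - 2*79)) = √(-27328 + (-82 - 158)) = √(-27328 - 240) = √(-27568) = 4*I*√1723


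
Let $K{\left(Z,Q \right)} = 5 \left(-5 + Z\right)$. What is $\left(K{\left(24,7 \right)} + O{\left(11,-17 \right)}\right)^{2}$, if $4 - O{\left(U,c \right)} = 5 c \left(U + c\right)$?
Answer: $168921$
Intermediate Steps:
$K{\left(Z,Q \right)} = -25 + 5 Z$
$O{\left(U,c \right)} = 4 - 5 c \left(U + c\right)$
$\left(K{\left(24,7 \right)} + O{\left(11,-17 \right)}\right)^{2} = \left(\left(-25 + 5 \cdot 24\right) - \left(-4 - 935 + 1445\right)\right)^{2} = \left(\left(-25 + 120\right) + \left(4 - 1445 + 935\right)\right)^{2} = \left(95 + \left(4 - 1445 + 935\right)\right)^{2} = \left(95 - 506\right)^{2} = \left(-411\right)^{2} = 168921$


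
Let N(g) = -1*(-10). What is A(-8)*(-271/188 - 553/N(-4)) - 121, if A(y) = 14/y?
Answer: -81601/3760 ≈ -21.702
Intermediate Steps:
N(g) = 10
A(-8)*(-271/188 - 553/N(-4)) - 121 = (14/(-8))*(-271/188 - 553/10) - 121 = (14*(-1/8))*(-271*1/188 - 553*1/10) - 121 = -7*(-271/188 - 553/10)/4 - 121 = -7/4*(-53337/940) - 121 = 373359/3760 - 121 = -81601/3760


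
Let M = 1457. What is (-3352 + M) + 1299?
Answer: -596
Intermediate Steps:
(-3352 + M) + 1299 = (-3352 + 1457) + 1299 = -1895 + 1299 = -596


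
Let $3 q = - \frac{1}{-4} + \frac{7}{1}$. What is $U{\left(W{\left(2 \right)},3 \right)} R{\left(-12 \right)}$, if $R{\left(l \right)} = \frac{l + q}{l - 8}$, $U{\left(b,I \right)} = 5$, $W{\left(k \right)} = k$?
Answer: $\frac{115}{48} \approx 2.3958$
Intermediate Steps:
$q = \frac{29}{12}$ ($q = \frac{- \frac{1}{-4} + \frac{7}{1}}{3} = \frac{\left(-1\right) \left(- \frac{1}{4}\right) + 7 \cdot 1}{3} = \frac{\frac{1}{4} + 7}{3} = \frac{1}{3} \cdot \frac{29}{4} = \frac{29}{12} \approx 2.4167$)
$R{\left(l \right)} = \frac{\frac{29}{12} + l}{-8 + l}$ ($R{\left(l \right)} = \frac{l + \frac{29}{12}}{l - 8} = \frac{\frac{29}{12} + l}{-8 + l}$)
$U{\left(W{\left(2 \right)},3 \right)} R{\left(-12 \right)} = 5 \frac{\frac{29}{12} - 12}{-8 - 12} = 5 \frac{1}{-20} \left(- \frac{115}{12}\right) = 5 \left(\left(- \frac{1}{20}\right) \left(- \frac{115}{12}\right)\right) = 5 \cdot \frac{23}{48} = \frac{115}{48}$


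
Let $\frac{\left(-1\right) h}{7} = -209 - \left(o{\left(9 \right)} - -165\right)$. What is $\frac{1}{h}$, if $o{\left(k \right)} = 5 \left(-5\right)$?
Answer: $\frac{1}{2443} \approx 0.00040933$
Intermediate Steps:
$o{\left(k \right)} = -25$
$h = 2443$ ($h = - 7 \left(-209 - \left(-25 - -165\right)\right) = - 7 \left(-209 - \left(-25 + 165\right)\right) = - 7 \left(-209 - 140\right) = \left(-7\right) \left(-349\right) = 2443$)
$\frac{1}{h} = \frac{1}{2443}$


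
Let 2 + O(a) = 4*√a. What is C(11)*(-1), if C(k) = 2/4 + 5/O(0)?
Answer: 2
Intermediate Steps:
O(a) = -2 + 4*√a
C(k) = -2 (C(k) = 2/4 + 5/(-2 + 4*√0) = 2*(¼) + 5/(-2 + 4*0) = ½ + 5/(-2 + 0) = ½ + 5/(-2) = ½ + 5*(-½) = ½ - 5/2 = -2)
C(11)*(-1) = -2*(-1) = 2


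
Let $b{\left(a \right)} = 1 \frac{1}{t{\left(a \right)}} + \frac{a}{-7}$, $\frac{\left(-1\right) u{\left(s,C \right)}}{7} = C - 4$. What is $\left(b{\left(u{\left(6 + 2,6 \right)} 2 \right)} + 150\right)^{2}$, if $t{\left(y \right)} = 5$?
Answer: $\frac{594441}{25} \approx 23778.0$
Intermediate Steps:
$u{\left(s,C \right)} = 28 - 7 C$ ($u{\left(s,C \right)} = - 7 \left(C - 4\right) = - 7 \left(-4 + C\right) = 28 - 7 C$)
$b{\left(a \right)} = \frac{1}{5} - \frac{a}{7}$ ($b{\left(a \right)} = 1 \cdot \frac{1}{5} + \frac{a}{-7} = 1 \cdot \frac{1}{5} + a \left(- \frac{1}{7}\right) = \frac{1}{5} - \frac{a}{7}$)
$\left(b{\left(u{\left(6 + 2,6 \right)} 2 \right)} + 150\right)^{2} = \left(\left(\frac{1}{5} - \frac{\left(28 - 42\right) 2}{7}\right) + 150\right)^{2} = \left(\left(\frac{1}{5} - \frac{\left(-14\right) 2}{7}\right) + 150\right)^{2} = \left(\left(\frac{1}{5} - -4\right) + 150\right)^{2} = \left(\left(\frac{1}{5} + 4\right) + 150\right)^{2} = \left(\frac{21}{5} + 150\right)^{2} = \left(\frac{771}{5}\right)^{2} = \frac{594441}{25}$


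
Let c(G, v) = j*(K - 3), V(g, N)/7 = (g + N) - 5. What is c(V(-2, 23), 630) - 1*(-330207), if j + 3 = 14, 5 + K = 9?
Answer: 330218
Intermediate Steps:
K = 4 (K = -5 + 9 = 4)
j = 11 (j = -3 + 14 = 11)
V(g, N) = -35 + 7*N + 7*g (V(g, N) = 7*((g + N) - 5) = 7*((N + g) - 5) = 7*(-5 + N + g) = -35 + 7*N + 7*g)
c(G, v) = 11 (c(G, v) = 11*(4 - 3) = 11*1 = 11)
c(V(-2, 23), 630) - 1*(-330207) = 11 - 1*(-330207) = 11 + 330207 = 330218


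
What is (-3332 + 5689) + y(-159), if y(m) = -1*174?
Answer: 2183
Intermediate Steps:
y(m) = -174
(-3332 + 5689) + y(-159) = (-3332 + 5689) - 174 = 2357 - 174 = 2183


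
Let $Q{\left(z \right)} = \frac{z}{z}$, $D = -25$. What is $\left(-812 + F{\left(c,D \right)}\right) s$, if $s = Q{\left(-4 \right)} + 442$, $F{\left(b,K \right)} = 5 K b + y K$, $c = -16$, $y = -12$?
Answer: $659184$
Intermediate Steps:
$Q{\left(z \right)} = 1$
$F{\left(b,K \right)} = - 12 K + 5 K b$ ($F{\left(b,K \right)} = 5 K b - 12 K = - 12 K + 5 K b$)
$s = 443$ ($s = 1 + 442 = 443$)
$\left(-812 + F{\left(c,D \right)}\right) s = \left(-812 - 25 \left(-12 + 5 \left(-16\right)\right)\right) 443 = \left(-812 - 25 \left(-12 - 80\right)\right) 443 = \left(-812 - -2300\right) 443 = \left(-812 + 2300\right) 443 = 1488 \cdot 443 = 659184$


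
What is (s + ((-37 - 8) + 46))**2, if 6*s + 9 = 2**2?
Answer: 1/36 ≈ 0.027778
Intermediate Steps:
s = -5/6 (s = -3/2 + (1/6)*2**2 = -3/2 + (1/6)*4 = -3/2 + 2/3 = -5/6 ≈ -0.83333)
(s + ((-37 - 8) + 46))**2 = (-5/6 + ((-37 - 8) + 46))**2 = (-5/6 + (-45 + 46))**2 = (-5/6 + 1)**2 = (1/6)**2 = 1/36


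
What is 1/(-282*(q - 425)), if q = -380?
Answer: 1/227010 ≈ 4.4051e-6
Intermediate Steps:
1/(-282*(q - 425)) = 1/(-282*(-380 - 425)) = 1/(-282*(-805)) = 1/227010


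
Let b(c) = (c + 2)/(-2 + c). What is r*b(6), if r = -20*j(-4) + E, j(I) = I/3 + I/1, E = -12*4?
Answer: 352/3 ≈ 117.33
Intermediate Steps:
b(c) = (2 + c)/(-2 + c)
E = -48
j(I) = 4*I/3 (j(I) = I*(⅓) + I*1 = I/3 + I = 4*I/3)
r = 176/3 (r = -80*(-4)/3 - 48 = -20*(-16/3) - 48 = 320/3 - 48 = 176/3 ≈ 58.667)
r*b(6) = 176*((2 + 6)/(-2 + 6))/3 = 176*(8/4)/3 = 176*((¼)*8)/3 = (176/3)*2 = 352/3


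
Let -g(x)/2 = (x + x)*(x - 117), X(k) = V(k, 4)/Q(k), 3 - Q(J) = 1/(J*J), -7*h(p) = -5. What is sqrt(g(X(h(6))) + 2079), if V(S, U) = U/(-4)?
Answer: 2*sqrt(68669)/13 ≈ 40.315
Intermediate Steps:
h(p) = 5/7 (h(p) = -1/7*(-5) = 5/7)
V(S, U) = -U/4 (V(S, U) = U*(-1/4) = -U/4)
Q(J) = 3 - 1/J**2 (Q(J) = 3 - 1/(J*J) = 3 - 1/(J**2) = 3 - 1/J**2)
X(k) = -1/(3 - 1/k**2) (X(k) = (-1/4*4)/(3 - 1/k**2) = -1/(3 - 1/k**2))
g(x) = -4*x*(-117 + x) (g(x) = -2*(x + x)*(x - 117) = -2*2*x*(-117 + x) = -4*x*(-117 + x))
sqrt(g(X(h(6))) + 2079) = sqrt(4*(-(5/7)**2/(-1 + 3*(5/7)**2))*(117 - (-1)*(5/7)**2/(-1 + 3*(5/7)**2)) + 2079) = sqrt(4*(-1*25/49/(-1 + 3*(25/49)))*(117 - (-1)*25/(49*(-1 + 3*(25/49)))) + 2079) = sqrt(4*(-1*25/49/(-1 + 75/49))*(117 - (-1)*25/(49*(-1 + 75/49))) + 2079) = sqrt(4*(-1*25/49/26/49)*(117 - (-1)*25/(49*26/49)) + 2079) = sqrt(4*(-1*25/49*49/26)*(117 - (-1)*25*49/(49*26)) + 2079) = sqrt(4*(-25/26)*(117 - 1*(-25/26)) + 2079) = sqrt(4*(-25/26)*(117 + 25/26) + 2079) = sqrt(4*(-25/26)*(3067/26) + 2079) = sqrt(-76675/169 + 2079) = sqrt(274676/169) = 2*sqrt(68669)/13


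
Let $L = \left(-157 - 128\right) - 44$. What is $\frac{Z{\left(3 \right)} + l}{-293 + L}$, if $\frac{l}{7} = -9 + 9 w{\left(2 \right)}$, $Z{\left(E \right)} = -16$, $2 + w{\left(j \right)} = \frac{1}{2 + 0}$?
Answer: $\frac{347}{1244} \approx 0.27894$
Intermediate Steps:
$w{\left(j \right)} = - \frac{3}{2}$ ($w{\left(j \right)} = -2 + \frac{1}{2 + 0} = -2 + \frac{1}{2} = - \frac{3}{2}$)
$l = - \frac{315}{2}$ ($l = 7 \left(-9 + 9 \left(- \frac{3}{2}\right)\right) = 7 \left(-9 - \frac{27}{2}\right) = 7 \left(- \frac{45}{2}\right) = - \frac{315}{2} \approx -157.5$)
$L = -329$ ($L = -285 - 44 = -329$)
$\frac{Z{\left(3 \right)} + l}{-293 + L} = \frac{-16 - \frac{315}{2}}{-293 - 329} = - \frac{347}{2 \left(-622\right)} = \left(- \frac{347}{2}\right) \left(- \frac{1}{622}\right) = \frac{347}{1244}$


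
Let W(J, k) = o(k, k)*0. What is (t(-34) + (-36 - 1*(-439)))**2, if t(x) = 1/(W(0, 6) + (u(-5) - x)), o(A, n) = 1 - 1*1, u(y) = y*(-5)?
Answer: 565393284/3481 ≈ 1.6242e+5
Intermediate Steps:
u(y) = -5*y
o(A, n) = 0 (o(A, n) = 1 - 1 = 0)
W(J, k) = 0 (W(J, k) = 0*0 = 0)
t(x) = 1/(25 - x) (t(x) = 1/(0 + (-5*(-5) - x)) = 1/(0 + (25 - x)) = 1/(25 - x))
(t(-34) + (-36 - 1*(-439)))**2 = (-1/(-25 - 34) + (-36 - 1*(-439)))**2 = (-1/(-59) + (-36 + 439))**2 = (-1*(-1/59) + 403)**2 = (1/59 + 403)**2 = (23778/59)**2 = 565393284/3481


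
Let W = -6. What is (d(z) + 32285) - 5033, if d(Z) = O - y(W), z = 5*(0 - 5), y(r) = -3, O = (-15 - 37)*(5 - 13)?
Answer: 27671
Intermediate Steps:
O = 416 (O = -52*(-8) = 416)
z = -25 (z = 5*(-5) = -25)
d(Z) = 419 (d(Z) = 416 - 1*(-3) = 416 + 3 = 419)
(d(z) + 32285) - 5033 = (419 + 32285) - 5033 = 32704 - 5033 = 27671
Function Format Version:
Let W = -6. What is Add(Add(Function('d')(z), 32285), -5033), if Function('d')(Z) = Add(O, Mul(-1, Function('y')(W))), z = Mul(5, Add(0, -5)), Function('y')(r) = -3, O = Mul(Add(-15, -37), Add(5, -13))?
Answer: 27671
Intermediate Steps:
O = 416 (O = Mul(-52, -8) = 416)
z = -25 (z = Mul(5, -5) = -25)
Function('d')(Z) = 419 (Function('d')(Z) = Add(416, Mul(-1, -3)) = Add(416, 3) = 419)
Add(Add(Function('d')(z), 32285), -5033) = Add(Add(419, 32285), -5033) = Add(32704, -5033) = 27671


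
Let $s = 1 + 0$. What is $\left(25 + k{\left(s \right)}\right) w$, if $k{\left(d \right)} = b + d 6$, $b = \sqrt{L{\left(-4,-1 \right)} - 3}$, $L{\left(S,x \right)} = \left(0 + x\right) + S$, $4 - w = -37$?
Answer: $1271 + 82 i \sqrt{2} \approx 1271.0 + 115.97 i$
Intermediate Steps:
$w = 41$ ($w = 4 - -37 = 4 + 37 = 41$)
$L{\left(S,x \right)} = S + x$ ($L{\left(S,x \right)} = x + S = S + x$)
$b = 2 i \sqrt{2}$ ($b = \sqrt{\left(-4 - 1\right) - 3} = \sqrt{-5 - 3} = \sqrt{-8} = 2 i \sqrt{2} \approx 2.8284 i$)
$s = 1$
$k{\left(d \right)} = 6 d + 2 i \sqrt{2}$ ($k{\left(d \right)} = 2 i \sqrt{2} + d 6 = 2 i \sqrt{2} + 6 d = 6 d + 2 i \sqrt{2}$)
$\left(25 + k{\left(s \right)}\right) w = \left(25 + \left(6 \cdot 1 + 2 i \sqrt{2}\right)\right) 41 = \left(25 + \left(6 + 2 i \sqrt{2}\right)\right) 41 = \left(31 + 2 i \sqrt{2}\right) 41 = 1271 + 82 i \sqrt{2}$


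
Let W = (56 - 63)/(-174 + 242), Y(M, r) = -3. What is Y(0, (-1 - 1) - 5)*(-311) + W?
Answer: 63437/68 ≈ 932.90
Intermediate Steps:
W = -7/68 ≈ -0.10294
Y(0, (-1 - 1) - 5)*(-311) + W = -3*(-311) - 7/68 = 933 - 7/68 = 63437/68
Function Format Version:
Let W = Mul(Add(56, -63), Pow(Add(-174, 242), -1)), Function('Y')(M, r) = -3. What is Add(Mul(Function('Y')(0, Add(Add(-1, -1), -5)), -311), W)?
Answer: Rational(63437, 68) ≈ 932.90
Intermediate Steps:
W = Rational(-7, 68) (W = Mul(-7, Pow(68, -1)) = Mul(-7, Rational(1, 68)) = Rational(-7, 68) ≈ -0.10294)
Add(Mul(Function('Y')(0, Add(Add(-1, -1), -5)), -311), W) = Add(Mul(-3, -311), Rational(-7, 68)) = Add(933, Rational(-7, 68)) = Rational(63437, 68)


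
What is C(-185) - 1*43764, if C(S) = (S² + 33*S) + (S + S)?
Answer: -16014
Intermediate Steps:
C(S) = S² + 35*S (C(S) = (S² + 33*S) + 2*S = S² + 35*S)
C(-185) - 1*43764 = -185*(35 - 185) - 1*43764 = -185*(-150) - 43764 = 27750 - 43764 = -16014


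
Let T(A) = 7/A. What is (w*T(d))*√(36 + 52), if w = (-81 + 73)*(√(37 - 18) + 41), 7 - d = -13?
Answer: 28*√22*(-41 - √19)/5 ≈ -1191.4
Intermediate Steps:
d = 20 (d = 7 - 1*(-13) = 7 + 13 = 20)
w = -328 - 8*√19 (w = -8*(√19 + 41) = -8*(41 + √19) = -328 - 8*√19 ≈ -362.87)
(w*T(d))*√(36 + 52) = ((-328 - 8*√19)*(7/20))*√(36 + 52) = ((-328 - 8*√19)*(7*(1/20)))*√88 = ((-328 - 8*√19)*(7/20))*(2*√22) = (-574/5 - 14*√19/5)*(2*√22) = 2*√22*(-574/5 - 14*√19/5)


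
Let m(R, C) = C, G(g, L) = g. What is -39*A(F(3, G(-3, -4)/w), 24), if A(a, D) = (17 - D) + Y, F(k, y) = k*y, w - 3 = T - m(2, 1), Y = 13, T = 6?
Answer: -234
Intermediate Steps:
w = 8 (w = 3 + (6 - 1*1) = 3 + (6 - 1) = 3 + 5 = 8)
A(a, D) = 30 - D (A(a, D) = (17 - D) + 13 = 30 - D)
-39*A(F(3, G(-3, -4)/w), 24) = -39*(30 - 1*24) = -39*(30 - 24) = -39*6 = -234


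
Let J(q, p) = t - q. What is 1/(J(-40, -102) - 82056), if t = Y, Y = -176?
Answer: -1/82192 ≈ -1.2167e-5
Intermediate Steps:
t = -176
J(q, p) = -176 - q
1/(J(-40, -102) - 82056) = 1/((-176 - 1*(-40)) - 82056) = 1/((-176 + 40) - 82056) = 1/(-136 - 82056) = 1/(-82192) = -1/82192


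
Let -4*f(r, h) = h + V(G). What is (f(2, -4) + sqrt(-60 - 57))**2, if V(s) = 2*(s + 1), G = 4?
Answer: -459/4 - 9*I*sqrt(13) ≈ -114.75 - 32.45*I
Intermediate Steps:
V(s) = 2 + 2*s (V(s) = 2*(1 + s) = 2 + 2*s)
f(r, h) = -5/2 - h/4 (f(r, h) = -(h + (2 + 2*4))/4 = -(h + (2 + 8))/4 = -(h + 10)/4 = -(10 + h)/4 = -5/2 - h/4)
(f(2, -4) + sqrt(-60 - 57))**2 = ((-5/2 - 1/4*(-4)) + sqrt(-60 - 57))**2 = ((-5/2 + 1) + sqrt(-117))**2 = (-3/2 + 3*I*sqrt(13))**2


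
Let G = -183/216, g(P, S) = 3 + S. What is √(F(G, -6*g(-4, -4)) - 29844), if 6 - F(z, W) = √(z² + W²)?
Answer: √(-4296672 - 2*√190345)/12 ≈ 172.75*I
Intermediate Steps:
G = -61/72 (G = -183*1/216 = -61/72 ≈ -0.84722)
F(z, W) = 6 - √(W² + z²) (F(z, W) = 6 - √(z² + W²) = 6 - √(W² + z²))
√(F(G, -6*g(-4, -4)) - 29844) = √((6 - √((-6*(3 - 4))² + (-61/72)²)) - 29844) = √((6 - √((-6*(-1))² + 3721/5184)) - 29844) = √((6 - √(6² + 3721/5184)) - 29844) = √((6 - √(36 + 3721/5184)) - 29844) = √((6 - √(190345/5184)) - 29844) = √((6 - √190345/72) - 29844) = √(-29838 - √190345/72)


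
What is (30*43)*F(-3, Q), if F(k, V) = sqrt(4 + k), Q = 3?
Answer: 1290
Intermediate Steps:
(30*43)*F(-3, Q) = (30*43)*sqrt(4 - 3) = 1290*sqrt(1) = 1290*1 = 1290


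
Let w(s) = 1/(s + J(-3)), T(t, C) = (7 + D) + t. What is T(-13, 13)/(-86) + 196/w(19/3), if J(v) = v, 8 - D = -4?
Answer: 84271/129 ≈ 653.26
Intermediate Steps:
D = 12 (D = 8 - 1*(-4) = 8 + 4 = 12)
T(t, C) = 19 + t (T(t, C) = (7 + 12) + t = 19 + t)
w(s) = 1/(-3 + s) (w(s) = 1/(s - 3) = 1/(-3 + s))
T(-13, 13)/(-86) + 196/w(19/3) = (19 - 13)/(-86) + 196/(1/(-3 + 19/3)) = 6*(-1/86) + 196/(1/(-3 + 19*(⅓))) = -3/43 + 196/(1/(-3 + 19/3)) = -3/43 + 196/(1/(10/3)) = -3/43 + 196/(3/10) = -3/43 + 196*(10/3) = -3/43 + 1960/3 = 84271/129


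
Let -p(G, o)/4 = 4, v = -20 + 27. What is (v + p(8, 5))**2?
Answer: 81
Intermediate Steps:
v = 7
p(G, o) = -16 (p(G, o) = -4*4 = -16)
(v + p(8, 5))**2 = (7 - 16)**2 = (-9)**2 = 81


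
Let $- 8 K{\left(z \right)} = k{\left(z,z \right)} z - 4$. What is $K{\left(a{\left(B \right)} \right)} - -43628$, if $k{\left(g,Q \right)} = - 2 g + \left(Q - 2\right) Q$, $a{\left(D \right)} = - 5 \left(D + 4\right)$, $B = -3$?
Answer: $\frac{349253}{8} \approx 43657.0$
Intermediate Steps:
$a{\left(D \right)} = -20 - 5 D$ ($a{\left(D \right)} = - 5 \left(4 + D\right) = -20 - 5 D$)
$k{\left(g,Q \right)} = - 2 g + Q \left(-2 + Q\right)$ ($k{\left(g,Q \right)} = - 2 g + \left(-2 + Q\right) Q = - 2 g + Q \left(-2 + Q\right)$)
$K{\left(z \right)} = \frac{1}{2} - \frac{z \left(z^{2} - 4 z\right)}{8}$ ($K{\left(z \right)} = - \frac{\left(z^{2} - 2 z - 2 z\right) z - 4}{8} = - \frac{\left(z^{2} - 4 z\right) z - 4}{8} = - \frac{z \left(z^{2} - 4 z\right) - 4}{8} = - \frac{-4 + z \left(z^{2} - 4 z\right)}{8} = \frac{1}{2} - \frac{z \left(z^{2} - 4 z\right)}{8}$)
$K{\left(a{\left(B \right)} \right)} - -43628 = \left(\frac{1}{2} - \frac{\left(-20 - -15\right)^{2} \left(-4 - 5\right)}{8}\right) - -43628 = \left(\frac{1}{2} - \frac{\left(-20 + 15\right)^{2} \left(-4 + \left(-20 + 15\right)\right)}{8}\right) + 43628 = \left(\frac{1}{2} - \frac{\left(-5\right)^{2} \left(-4 - 5\right)}{8}\right) + 43628 = \left(\frac{1}{2} - \frac{25}{8} \left(-9\right)\right) + 43628 = \left(\frac{1}{2} + \frac{225}{8}\right) + 43628 = \frac{229}{8} + 43628 = \frac{349253}{8}$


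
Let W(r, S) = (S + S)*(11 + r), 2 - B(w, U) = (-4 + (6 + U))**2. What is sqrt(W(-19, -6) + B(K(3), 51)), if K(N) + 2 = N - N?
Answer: I*sqrt(2711) ≈ 52.067*I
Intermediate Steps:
K(N) = -2 (K(N) = -2 + (N - N) = -2 + 0 = -2)
B(w, U) = 2 - (2 + U)**2 (B(w, U) = 2 - (-4 + (6 + U))**2 = 2 - (2 + U)**2)
W(r, S) = 2*S*(11 + r) (W(r, S) = (2*S)*(11 + r) = 2*S*(11 + r))
sqrt(W(-19, -6) + B(K(3), 51)) = sqrt(2*(-6)*(11 - 19) + (2 - (2 + 51)**2)) = sqrt(2*(-6)*(-8) + (2 - 1*53**2)) = sqrt(96 + (2 - 1*2809)) = sqrt(96 + (2 - 2809)) = sqrt(96 - 2807) = sqrt(-2711) = I*sqrt(2711)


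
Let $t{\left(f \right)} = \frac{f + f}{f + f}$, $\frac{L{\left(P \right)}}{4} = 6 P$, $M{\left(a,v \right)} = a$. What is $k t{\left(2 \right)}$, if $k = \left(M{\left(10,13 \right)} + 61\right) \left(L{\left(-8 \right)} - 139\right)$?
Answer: $-23501$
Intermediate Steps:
$L{\left(P \right)} = 24 P$ ($L{\left(P \right)} = 4 \cdot 6 P = 24 P$)
$t{\left(f \right)} = 1$ ($t{\left(f \right)} = \frac{2 f}{2 f} = 2 f \frac{1}{2 f} = 1$)
$k = -23501$ ($k = \left(10 + 61\right) \left(24 \left(-8\right) - 139\right) = 71 \left(-192 - 139\right) = 71 \left(-331\right) = -23501$)
$k t{\left(2 \right)} = \left(-23501\right) 1 = -23501$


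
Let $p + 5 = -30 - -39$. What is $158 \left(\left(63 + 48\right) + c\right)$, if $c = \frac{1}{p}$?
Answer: $\frac{35155}{2} \approx 17578.0$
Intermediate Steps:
$p = 4$ ($p = -5 - -9 = -5 + \left(-30 + 39\right) = -5 + 9 = 4$)
$c = \frac{1}{4} \approx 0.25$
$158 \left(\left(63 + 48\right) + c\right) = 158 \left(\left(63 + 48\right) + \frac{1}{4}\right) = 158 \left(111 + \frac{1}{4}\right) = 158 \cdot \frac{445}{4} = \frac{35155}{2}$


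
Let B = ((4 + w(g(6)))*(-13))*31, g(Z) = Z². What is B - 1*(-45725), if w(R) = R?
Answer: 29605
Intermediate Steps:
B = -16120 (B = ((4 + 6²)*(-13))*31 = ((4 + 36)*(-13))*31 = (40*(-13))*31 = -520*31 = -16120)
B - 1*(-45725) = -16120 - 1*(-45725) = -16120 + 45725 = 29605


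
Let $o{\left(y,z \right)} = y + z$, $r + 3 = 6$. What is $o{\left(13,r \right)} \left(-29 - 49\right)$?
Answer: $-1248$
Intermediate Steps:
$r = 3$ ($r = -3 + 6 = 3$)
$o{\left(13,r \right)} \left(-29 - 49\right) = \left(13 + 3\right) \left(-29 - 49\right) = 16 \left(-78\right) = -1248$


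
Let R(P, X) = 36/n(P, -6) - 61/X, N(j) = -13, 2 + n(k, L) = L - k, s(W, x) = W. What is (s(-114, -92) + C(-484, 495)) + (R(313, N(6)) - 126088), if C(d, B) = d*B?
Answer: -508796391/1391 ≈ -3.6578e+5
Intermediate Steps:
n(k, L) = -2 + L - k (n(k, L) = -2 + (L - k) = -2 + L - k)
R(P, X) = -61/X + 36/(-8 - P) (R(P, X) = 36/(-2 - 6 - P) - 61/X = 36/(-8 - P) - 61/X = -61/X + 36/(-8 - P))
C(d, B) = B*d
(s(-114, -92) + C(-484, 495)) + (R(313, N(6)) - 126088) = (-114 + 495*(-484)) + ((-488 - 61*313 - 36*(-13))/((-13)*(8 + 313)) - 126088) = (-114 - 239580) + (-1/13*(-488 - 19093 + 468)/321 - 126088) = -239694 + (-1/13*1/321*(-19113) - 126088) = -239694 + (6371/1391 - 126088) = -239694 - 175382037/1391 = -508796391/1391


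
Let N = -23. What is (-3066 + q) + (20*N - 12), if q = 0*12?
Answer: -3538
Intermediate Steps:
q = 0
(-3066 + q) + (20*N - 12) = (-3066 + 0) + (20*(-23) - 12) = -3066 + (-460 - 12) = -3066 - 472 = -3538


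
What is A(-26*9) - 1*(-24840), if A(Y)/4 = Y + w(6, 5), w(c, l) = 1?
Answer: 23908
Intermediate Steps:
A(Y) = 4 + 4*Y (A(Y) = 4*(Y + 1) = 4*(1 + Y) = 4 + 4*Y)
A(-26*9) - 1*(-24840) = (4 + 4*(-26*9)) - 1*(-24840) = (4 + 4*(-234)) + 24840 = (4 - 936) + 24840 = -932 + 24840 = 23908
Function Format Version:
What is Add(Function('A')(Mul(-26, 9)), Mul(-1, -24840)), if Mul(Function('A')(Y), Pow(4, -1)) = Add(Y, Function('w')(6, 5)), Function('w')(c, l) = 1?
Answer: 23908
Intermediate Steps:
Function('A')(Y) = Add(4, Mul(4, Y)) (Function('A')(Y) = Mul(4, Add(Y, 1)) = Mul(4, Add(1, Y)) = Add(4, Mul(4, Y)))
Add(Function('A')(Mul(-26, 9)), Mul(-1, -24840)) = Add(Add(4, Mul(4, Mul(-26, 9))), Mul(-1, -24840)) = Add(Add(4, Mul(4, -234)), 24840) = Add(Add(4, -936), 24840) = Add(-932, 24840) = 23908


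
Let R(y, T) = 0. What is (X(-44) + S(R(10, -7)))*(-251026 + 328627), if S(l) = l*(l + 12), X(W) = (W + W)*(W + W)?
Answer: 600942144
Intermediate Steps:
X(W) = 4*W**2 (X(W) = (2*W)*(2*W) = 4*W**2)
S(l) = l*(12 + l)
(X(-44) + S(R(10, -7)))*(-251026 + 328627) = (4*(-44)**2 + 0*(12 + 0))*(-251026 + 328627) = (4*1936 + 0*12)*77601 = (7744 + 0)*77601 = 7744*77601 = 600942144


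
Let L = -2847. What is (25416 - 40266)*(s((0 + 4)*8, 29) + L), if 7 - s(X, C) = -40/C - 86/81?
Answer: 3665984300/87 ≈ 4.2138e+7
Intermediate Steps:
s(X, C) = 653/81 + 40/C (s(X, C) = 7 - (-40/C - 86/81) = 7 - (-86/81 - 40/C) = 7 + (86/81 + 40/C) = 653/81 + 40/C)
(25416 - 40266)*(s((0 + 4)*8, 29) + L) = (25416 - 40266)*((653/81 + 40/29) - 2847) = -14850*((653/81 + 40*(1/29)) - 2847) = -14850*((653/81 + 40/29) - 2847) = -14850*(22177/2349 - 2847) = -14850*(-6665426/2349) = 3665984300/87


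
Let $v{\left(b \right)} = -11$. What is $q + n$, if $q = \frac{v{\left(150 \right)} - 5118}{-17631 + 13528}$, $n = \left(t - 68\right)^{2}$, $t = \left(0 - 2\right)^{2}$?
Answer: $\frac{16811017}{4103} \approx 4097.3$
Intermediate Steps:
$t = 4$ ($t = \left(0 - 2\right)^{2} = \left(-2\right)^{2} = 4$)
$n = 4096$ ($n = \left(4 - 68\right)^{2} = \left(-64\right)^{2} = 4096$)
$q = \frac{5129}{4103}$ ($q = \frac{-11 - 5118}{-17631 + 13528} = - \frac{5129}{-4103} = \left(-5129\right) \left(- \frac{1}{4103}\right) = \frac{5129}{4103} \approx 1.2501$)
$q + n = \frac{5129}{4103} + 4096 = \frac{16811017}{4103}$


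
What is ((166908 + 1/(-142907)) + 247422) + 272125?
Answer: 98099224684/142907 ≈ 6.8646e+5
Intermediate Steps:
((166908 + 1/(-142907)) + 247422) + 272125 = ((166908 - 1/142907) + 247422) + 272125 = (23852321555/142907 + 247422) + 272125 = 59210657309/142907 + 272125 = 98099224684/142907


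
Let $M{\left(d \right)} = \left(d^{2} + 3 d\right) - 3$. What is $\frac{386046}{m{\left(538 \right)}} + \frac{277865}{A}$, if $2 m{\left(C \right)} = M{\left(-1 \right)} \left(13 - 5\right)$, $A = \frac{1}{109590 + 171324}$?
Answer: $\frac{780561493077}{10} \approx 7.8056 \cdot 10^{10}$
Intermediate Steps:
$A = \frac{1}{280914} \approx 3.5598 \cdot 10^{-6}$
$M{\left(d \right)} = -3 + d^{2} + 3 d$
$m{\left(C \right)} = -20$ ($m{\left(C \right)} = \frac{\left(-3 + \left(-1\right)^{2} + 3 \left(-1\right)\right) \left(13 - 5\right)}{2} = \frac{\left(-3 + 1 - 3\right) 8}{2} = \frac{\left(-5\right) 8}{2} = \frac{1}{2} \left(-40\right) = -20$)
$\frac{386046}{m{\left(538 \right)}} + \frac{277865}{A} = \frac{386046}{-20} + 277865 \frac{1}{\frac{1}{280914}} = 386046 \left(- \frac{1}{20}\right) + 277865 \cdot 280914 = - \frac{193023}{10} + 78056168610 = \frac{780561493077}{10}$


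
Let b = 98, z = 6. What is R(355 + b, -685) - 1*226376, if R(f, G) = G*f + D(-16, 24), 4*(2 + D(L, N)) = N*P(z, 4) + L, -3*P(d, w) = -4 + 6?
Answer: -536691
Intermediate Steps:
P(d, w) = -2/3 (P(d, w) = -(-4 + 6)/3 = -1/3*2 = -2/3)
D(L, N) = -2 - N/6 + L/4 (D(L, N) = -2 + (N*(-2/3) + L)/4 = -2 + (-2*N/3 + L)/4 = -2 + (L - 2*N/3)/4 = -2 + (-N/6 + L/4) = -2 - N/6 + L/4)
R(f, G) = -10 + G*f (R(f, G) = G*f + (-2 - 1/6*24 + (1/4)*(-16)) = G*f + (-2 - 4 - 4) = G*f - 10 = -10 + G*f)
R(355 + b, -685) - 1*226376 = (-10 - 685*(355 + 98)) - 1*226376 = (-10 - 685*453) - 226376 = (-10 - 310305) - 226376 = -310315 - 226376 = -536691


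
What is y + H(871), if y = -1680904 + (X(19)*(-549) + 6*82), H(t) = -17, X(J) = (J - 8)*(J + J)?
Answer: -1909911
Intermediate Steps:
X(J) = 2*J*(-8 + J) (X(J) = (-8 + J)*(2*J) = 2*J*(-8 + J))
y = -1909894 (y = -1680904 + ((2*19*(-8 + 19))*(-549) + 6*82) = -1680904 + ((2*19*11)*(-549) + 492) = -1680904 + (418*(-549) + 492) = -1680904 + (-229482 + 492) = -1680904 - 228990 = -1909894)
y + H(871) = -1909894 - 17 = -1909911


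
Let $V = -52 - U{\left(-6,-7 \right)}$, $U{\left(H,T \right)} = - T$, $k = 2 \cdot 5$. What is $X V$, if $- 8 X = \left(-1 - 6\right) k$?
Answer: $- \frac{2065}{4} \approx -516.25$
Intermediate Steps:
$k = 10$
$X = \frac{35}{4}$ ($X = - \frac{\left(-1 - 6\right) 10}{8} = - \frac{\left(-7\right) 10}{8} = \left(- \frac{1}{8}\right) \left(-70\right) = \frac{35}{4} \approx 8.75$)
$V = -59$ ($V = -52 - \left(-1\right) \left(-7\right) = -52 - 7 = -59$)
$X V = \frac{35}{4} \left(-59\right) = - \frac{2065}{4}$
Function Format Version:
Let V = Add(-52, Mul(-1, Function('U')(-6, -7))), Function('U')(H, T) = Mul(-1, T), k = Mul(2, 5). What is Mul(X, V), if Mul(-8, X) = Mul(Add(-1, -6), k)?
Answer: Rational(-2065, 4) ≈ -516.25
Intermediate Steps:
k = 10
X = Rational(35, 4) (X = Mul(Rational(-1, 8), Mul(Add(-1, -6), 10)) = Mul(Rational(-1, 8), Mul(-7, 10)) = Mul(Rational(-1, 8), -70) = Rational(35, 4) ≈ 8.7500)
V = -59 (V = Add(-52, Mul(-1, Mul(-1, -7))) = Add(-52, Mul(-1, 7)) = Add(-52, -7) = -59)
Mul(X, V) = Mul(Rational(35, 4), -59) = Rational(-2065, 4)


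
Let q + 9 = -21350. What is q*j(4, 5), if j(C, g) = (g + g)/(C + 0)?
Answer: -106795/2 ≈ -53398.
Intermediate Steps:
q = -21359 (q = -9 - 21350 = -21359)
j(C, g) = 2*g/C (j(C, g) = (2*g)/C = 2*g/C)
q*j(4, 5) = -42718*5/4 = -21359*5/2 = -106795/2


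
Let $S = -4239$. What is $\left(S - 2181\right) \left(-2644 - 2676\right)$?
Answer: $34154400$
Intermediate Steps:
$\left(S - 2181\right) \left(-2644 - 2676\right) = \left(-4239 - 2181\right) \left(-2644 - 2676\right) = \left(-6420\right) \left(-5320\right) = 34154400$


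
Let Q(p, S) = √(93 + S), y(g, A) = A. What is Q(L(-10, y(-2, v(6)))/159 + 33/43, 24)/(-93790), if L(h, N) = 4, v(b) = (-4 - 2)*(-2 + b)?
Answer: -3*√13/93790 ≈ -0.00011533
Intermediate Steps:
v(b) = 12 - 6*b (v(b) = -6*(-2 + b) = 12 - 6*b)
Q(L(-10, y(-2, v(6)))/159 + 33/43, 24)/(-93790) = √(93 + 24)/(-93790) = √117*(-1/93790) = (3*√13)*(-1/93790) = -3*√13/93790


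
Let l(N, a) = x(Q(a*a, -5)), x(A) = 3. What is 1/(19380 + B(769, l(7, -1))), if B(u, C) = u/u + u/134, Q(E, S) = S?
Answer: 134/2597823 ≈ 5.1582e-5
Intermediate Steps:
l(N, a) = 3
B(u, C) = 1 + u/134 (B(u, C) = 1 + u*(1/134) = 1 + u/134)
1/(19380 + B(769, l(7, -1))) = 1/(19380 + (1 + (1/134)*769)) = 1/(19380 + (1 + 769/134)) = 1/(19380 + 903/134) = 1/(2597823/134) = 134/2597823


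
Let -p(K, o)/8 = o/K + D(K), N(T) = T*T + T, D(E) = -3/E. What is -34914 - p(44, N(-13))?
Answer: -383748/11 ≈ -34886.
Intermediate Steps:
N(T) = T + T² (N(T) = T² + T = T + T²)
p(K, o) = 24/K - 8*o/K (p(K, o) = -8*(o/K - 3/K) = -8*(-3/K + o/K) = 24/K - 8*o/K)
-34914 - p(44, N(-13)) = -34914 - 8*(3 - (-13)*(1 - 13))/44 = -34914 - 8*(3 - (-13)*(-12))/44 = -34914 - 8*(3 - 1*156)/44 = -34914 - 8*(3 - 156)/44 = -34914 - 8*(-153)/44 = -34914 - 1*(-306/11) = -34914 + 306/11 = -383748/11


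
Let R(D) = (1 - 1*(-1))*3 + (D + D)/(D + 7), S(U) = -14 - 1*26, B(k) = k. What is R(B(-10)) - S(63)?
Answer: 158/3 ≈ 52.667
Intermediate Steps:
S(U) = -40 (S(U) = -14 - 26 = -40)
R(D) = 6 + 2*D/(7 + D) (R(D) = (1 + 1)*3 + (2*D)/(7 + D) = 2*3 + 2*D/(7 + D) = 6 + 2*D/(7 + D))
R(B(-10)) - S(63) = 2*(21 + 4*(-10))/(7 - 10) - 1*(-40) = 2*(21 - 40)/(-3) + 40 = 2*(-⅓)*(-19) + 40 = 38/3 + 40 = 158/3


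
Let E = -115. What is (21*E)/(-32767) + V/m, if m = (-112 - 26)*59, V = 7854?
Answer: -5659264/6352117 ≈ -0.89093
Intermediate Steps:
m = -8142 (m = -138*59 = -8142)
(21*E)/(-32767) + V/m = (21*(-115))/(-32767) + 7854/(-8142) = -2415*(-1/32767) + 7854*(-1/8142) = 345/4681 - 1309/1357 = -5659264/6352117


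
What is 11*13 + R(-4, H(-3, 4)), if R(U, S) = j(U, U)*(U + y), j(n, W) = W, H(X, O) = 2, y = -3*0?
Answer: 159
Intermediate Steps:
y = 0
R(U, S) = U² (R(U, S) = U*(U + 0) = U*U = U²)
11*13 + R(-4, H(-3, 4)) = 11*13 + (-4)² = 143 + 16 = 159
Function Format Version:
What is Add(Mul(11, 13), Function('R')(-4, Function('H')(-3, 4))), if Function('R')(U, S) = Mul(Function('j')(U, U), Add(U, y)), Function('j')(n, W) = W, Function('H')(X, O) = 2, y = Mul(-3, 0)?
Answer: 159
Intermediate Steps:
y = 0
Function('R')(U, S) = Pow(U, 2) (Function('R')(U, S) = Mul(U, Add(U, 0)) = Mul(U, U) = Pow(U, 2))
Add(Mul(11, 13), Function('R')(-4, Function('H')(-3, 4))) = Add(Mul(11, 13), Pow(-4, 2)) = Add(143, 16) = 159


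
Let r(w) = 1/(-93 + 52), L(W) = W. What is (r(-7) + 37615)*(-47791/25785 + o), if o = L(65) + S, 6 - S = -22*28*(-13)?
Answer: -315696350625904/1057185 ≈ -2.9862e+8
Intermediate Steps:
S = -8002 (S = 6 - (-22*28)*(-13) = 6 - (-616)*(-13) = 6 - 1*8008 = 6 - 8008 = -8002)
r(w) = -1/41 (r(w) = 1/(-41) = -1/41)
o = -7937 (o = 65 - 8002 = -7937)
(r(-7) + 37615)*(-47791/25785 + o) = (-1/41 + 37615)*(-47791/25785 - 7937) = 1542214*(-47791*1/25785 - 7937)/41 = 1542214*(-47791/25785 - 7937)/41 = (1542214/41)*(-204703336/25785) = -315696350625904/1057185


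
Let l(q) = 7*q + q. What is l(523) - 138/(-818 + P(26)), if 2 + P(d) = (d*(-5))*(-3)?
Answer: 899629/215 ≈ 4184.3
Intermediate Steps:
P(d) = -2 + 15*d (P(d) = -2 + (d*(-5))*(-3) = -2 - 5*d*(-3) = -2 + 15*d)
l(q) = 8*q
l(523) - 138/(-818 + P(26)) = 8*523 - 138/(-818 + (-2 + 15*26)) = 4184 - 138/(-818 + (-2 + 390)) = 4184 - 138/(-818 + 388) = 4184 - 138/(-430) = 4184 - 138*(-1/430) = 4184 + 69/215 = 899629/215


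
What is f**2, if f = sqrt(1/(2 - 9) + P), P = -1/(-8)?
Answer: -1/56 ≈ -0.017857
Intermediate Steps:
P = 1/8 (P = -1*(-1/8) = 1/8 ≈ 0.12500)
f = I*sqrt(14)/28 (f = sqrt(1/(2 - 9) + 1/8) = sqrt(1/(-7) + 1/8) = sqrt(-1/7 + 1/8) = sqrt(-1/56) = I*sqrt(14)/28 ≈ 0.13363*I)
f**2 = (I*sqrt(14)/28)**2 = -1/56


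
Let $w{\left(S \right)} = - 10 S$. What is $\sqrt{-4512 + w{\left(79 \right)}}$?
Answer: $i \sqrt{5302} \approx 72.815 i$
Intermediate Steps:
$\sqrt{-4512 + w{\left(79 \right)}} = \sqrt{-4512 - 790} = \sqrt{-5302} = i \sqrt{5302}$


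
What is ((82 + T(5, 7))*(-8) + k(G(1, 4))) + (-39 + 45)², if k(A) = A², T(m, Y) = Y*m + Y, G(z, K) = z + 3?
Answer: -940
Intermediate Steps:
G(z, K) = 3 + z
T(m, Y) = Y + Y*m
((82 + T(5, 7))*(-8) + k(G(1, 4))) + (-39 + 45)² = ((82 + 7*(1 + 5))*(-8) + (3 + 1)²) + (-39 + 45)² = ((82 + 7*6)*(-8) + 4²) + 6² = ((82 + 42)*(-8) + 16) + 36 = (124*(-8) + 16) + 36 = (-992 + 16) + 36 = -976 + 36 = -940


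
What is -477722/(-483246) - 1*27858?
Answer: -6730894673/241623 ≈ -27857.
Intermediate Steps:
-477722/(-483246) - 1*27858 = -477722*(-1/483246) - 27858 = 238861/241623 - 27858 = -6730894673/241623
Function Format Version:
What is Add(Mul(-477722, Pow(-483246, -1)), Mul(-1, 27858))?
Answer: Rational(-6730894673, 241623) ≈ -27857.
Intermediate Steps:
Add(Mul(-477722, Pow(-483246, -1)), Mul(-1, 27858)) = Add(Mul(-477722, Rational(-1, 483246)), -27858) = Add(Rational(238861, 241623), -27858) = Rational(-6730894673, 241623)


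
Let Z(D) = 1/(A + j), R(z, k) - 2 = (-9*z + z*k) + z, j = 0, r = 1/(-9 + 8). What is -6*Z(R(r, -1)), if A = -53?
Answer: 6/53 ≈ 0.11321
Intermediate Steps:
r = -1 (r = 1/(-1) = -1)
R(z, k) = 2 - 8*z + k*z (R(z, k) = 2 + ((-9*z + z*k) + z) = 2 + ((-9*z + k*z) + z) = 2 + (-8*z + k*z) = 2 - 8*z + k*z)
Z(D) = -1/53 (Z(D) = 1/(-53 + 0) = 1/(-53) = -1/53)
-6*Z(R(r, -1)) = -6*(-1/53) = 6/53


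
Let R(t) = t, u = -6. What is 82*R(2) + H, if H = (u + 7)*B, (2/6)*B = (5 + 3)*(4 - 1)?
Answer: 236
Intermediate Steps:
B = 72 (B = 3*((5 + 3)*(4 - 1)) = 3*(8*3) = 3*24 = 72)
H = 72 (H = (-6 + 7)*72 = 1*72 = 72)
82*R(2) + H = 82*2 + 72 = 164 + 72 = 236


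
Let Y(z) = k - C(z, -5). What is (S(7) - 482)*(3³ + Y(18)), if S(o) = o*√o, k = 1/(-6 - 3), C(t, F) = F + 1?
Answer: -133996/9 + 1946*√7/9 ≈ -14316.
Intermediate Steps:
C(t, F) = 1 + F
k = -⅑ (k = 1/(-9) = -⅑ ≈ -0.11111)
S(o) = o^(3/2)
Y(z) = 35/9 (Y(z) = -⅑ - (1 - 5) = -⅑ - 1*(-4) = -⅑ + 4 = 35/9)
(S(7) - 482)*(3³ + Y(18)) = (7^(3/2) - 482)*(3³ + 35/9) = (7*√7 - 482)*(27 + 35/9) = (-482 + 7*√7)*(278/9) = -133996/9 + 1946*√7/9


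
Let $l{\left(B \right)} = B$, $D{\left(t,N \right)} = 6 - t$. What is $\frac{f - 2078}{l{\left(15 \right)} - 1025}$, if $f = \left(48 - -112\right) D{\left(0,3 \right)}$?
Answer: $\frac{559}{505} \approx 1.1069$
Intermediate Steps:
$f = 960$ ($f = \left(48 - -112\right) \left(6 - 0\right) = \left(48 + 112\right) \left(6 + 0\right) = 160 \cdot 6 = 960$)
$\frac{f - 2078}{l{\left(15 \right)} - 1025} = \frac{960 - 2078}{15 - 1025} = - \frac{1118}{-1010} = \left(-1118\right) \left(- \frac{1}{1010}\right) = \frac{559}{505}$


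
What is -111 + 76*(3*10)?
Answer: 2169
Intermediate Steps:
-111 + 76*(3*10) = -111 + 76*30 = -111 + 2280 = 2169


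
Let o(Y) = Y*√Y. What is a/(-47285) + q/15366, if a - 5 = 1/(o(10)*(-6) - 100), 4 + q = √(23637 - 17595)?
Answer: -2660291/7265813100 + √6042/15366 + 3*√10/61470500 ≈ 0.0046926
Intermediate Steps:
o(Y) = Y^(3/2)
q = -4 + √6042 (q = -4 + √(23637 - 17595) = -4 + √6042 ≈ 73.730)
a = 5 + 1/(-100 - 60*√10) (a = 5 + 1/(10^(3/2)*(-6) - 100) = 5 + 1/((10*√10)*(-6) - 100) = 5 + 1/(-60*√10 - 100) = 5 + 1/(-100 - 60*√10) ≈ 4.9966)
a/(-47285) + q/15366 = (1301/260 - 3*√10/1300)/(-47285) + (-4 + √6042)/15366 = (1301/260 - 3*√10/1300)*(-1/47285) + (-4 + √6042)*(1/15366) = (-1301/12294100 + 3*√10/61470500) + (-2/7683 + √6042/15366) = -2660291/7265813100 + √6042/15366 + 3*√10/61470500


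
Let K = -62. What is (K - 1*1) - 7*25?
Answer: -238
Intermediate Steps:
(K - 1*1) - 7*25 = (-62 - 1*1) - 7*25 = (-62 - 1) - 175 = -63 - 175 = -238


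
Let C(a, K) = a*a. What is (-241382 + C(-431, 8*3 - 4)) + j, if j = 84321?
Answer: 28700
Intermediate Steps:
C(a, K) = a²
(-241382 + C(-431, 8*3 - 4)) + j = (-241382 + (-431)²) + 84321 = (-241382 + 185761) + 84321 = -55621 + 84321 = 28700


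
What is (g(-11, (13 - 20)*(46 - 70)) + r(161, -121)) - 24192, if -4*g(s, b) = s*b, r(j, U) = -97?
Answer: -23827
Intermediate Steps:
g(s, b) = -b*s/4 (g(s, b) = -s*b/4 = -b*s/4)
(g(-11, (13 - 20)*(46 - 70)) + r(161, -121)) - 24192 = (-¼*(13 - 20)*(46 - 70)*(-11) - 97) - 24192 = (-¼*(-7*(-24))*(-11) - 97) - 24192 = (-¼*168*(-11) - 97) - 24192 = (462 - 97) - 24192 = 365 - 24192 = -23827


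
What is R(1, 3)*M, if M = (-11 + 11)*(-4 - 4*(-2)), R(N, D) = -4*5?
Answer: 0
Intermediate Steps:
R(N, D) = -20
M = 0 (M = 0*(-4 + 8) = 0*4 = 0)
R(1, 3)*M = -20*0 = 0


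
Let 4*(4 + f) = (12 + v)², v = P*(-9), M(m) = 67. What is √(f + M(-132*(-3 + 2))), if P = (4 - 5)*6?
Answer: 24*√2 ≈ 33.941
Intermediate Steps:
P = -6 (P = -1*6 = -6)
v = 54 (v = -6*(-9) = 54)
f = 1085 (f = -4 + (12 + 54)²/4 = -4 + (¼)*66² = -4 + (¼)*4356 = -4 + 1089 = 1085)
√(f + M(-132*(-3 + 2))) = √(1085 + 67) = √1152 = 24*√2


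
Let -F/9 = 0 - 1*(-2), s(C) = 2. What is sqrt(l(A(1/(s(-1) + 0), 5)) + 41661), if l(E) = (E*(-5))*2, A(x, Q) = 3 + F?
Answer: sqrt(41811) ≈ 204.48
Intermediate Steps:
F = -18 (F = -9*(0 - 1*(-2)) = -9*(0 + 2) = -9*2 = -18)
A(x, Q) = -15 (A(x, Q) = 3 - 18 = -15)
l(E) = -10*E (l(E) = -5*E*2 = -10*E)
sqrt(l(A(1/(s(-1) + 0), 5)) + 41661) = sqrt(-10*(-15) + 41661) = sqrt(150 + 41661) = sqrt(41811)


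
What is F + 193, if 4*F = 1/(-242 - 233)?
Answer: 366699/1900 ≈ 193.00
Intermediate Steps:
F = -1/1900 (F = 1/(4*(-242 - 233)) = (¼)/(-475) = (¼)*(-1/475) = -1/1900 ≈ -0.00052632)
F + 193 = -1/1900 + 193 = 366699/1900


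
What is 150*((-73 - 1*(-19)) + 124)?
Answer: 10500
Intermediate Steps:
150*((-73 - 1*(-19)) + 124) = 150*((-73 + 19) + 124) = 150*(-54 + 124) = 150*70 = 10500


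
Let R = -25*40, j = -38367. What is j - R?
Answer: -37367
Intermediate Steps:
R = -1000
j - R = -38367 - 1*(-1000) = -38367 + 1000 = -37367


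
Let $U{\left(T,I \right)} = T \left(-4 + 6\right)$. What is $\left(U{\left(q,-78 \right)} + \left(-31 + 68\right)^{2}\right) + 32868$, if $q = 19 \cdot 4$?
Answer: $34389$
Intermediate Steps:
$q = 76$
$U{\left(T,I \right)} = 2 T$ ($U{\left(T,I \right)} = T 2 = 2 T$)
$\left(U{\left(q,-78 \right)} + \left(-31 + 68\right)^{2}\right) + 32868 = \left(2 \cdot 76 + \left(-31 + 68\right)^{2}\right) + 32868 = \left(152 + 37^{2}\right) + 32868 = \left(152 + 1369\right) + 32868 = 1521 + 32868 = 34389$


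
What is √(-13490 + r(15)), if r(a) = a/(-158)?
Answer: I*√336766730/158 ≈ 116.15*I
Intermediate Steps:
r(a) = -a/158 (r(a) = a*(-1/158) = -a/158)
√(-13490 + r(15)) = √(-13490 - 1/158*15) = √(-13490 - 15/158) = √(-2131435/158) = I*√336766730/158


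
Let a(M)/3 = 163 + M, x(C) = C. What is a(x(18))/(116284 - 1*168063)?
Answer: -543/51779 ≈ -0.010487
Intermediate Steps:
a(M) = 489 + 3*M (a(M) = 3*(163 + M) = 489 + 3*M)
a(x(18))/(116284 - 1*168063) = (489 + 3*18)/(116284 - 1*168063) = (489 + 54)/(116284 - 168063) = 543/(-51779) = 543*(-1/51779) = -543/51779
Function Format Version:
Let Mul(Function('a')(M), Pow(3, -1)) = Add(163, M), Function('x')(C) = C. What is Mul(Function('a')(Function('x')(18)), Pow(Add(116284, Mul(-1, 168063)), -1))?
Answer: Rational(-543, 51779) ≈ -0.010487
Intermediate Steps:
Function('a')(M) = Add(489, Mul(3, M)) (Function('a')(M) = Mul(3, Add(163, M)) = Add(489, Mul(3, M)))
Mul(Function('a')(Function('x')(18)), Pow(Add(116284, Mul(-1, 168063)), -1)) = Mul(Add(489, Mul(3, 18)), Pow(Add(116284, Mul(-1, 168063)), -1)) = Mul(Add(489, 54), Pow(Add(116284, -168063), -1)) = Mul(543, Pow(-51779, -1)) = Mul(543, Rational(-1, 51779)) = Rational(-543, 51779)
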